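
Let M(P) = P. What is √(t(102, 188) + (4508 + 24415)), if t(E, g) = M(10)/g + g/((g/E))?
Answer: √256465370/94 ≈ 170.37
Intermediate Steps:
t(E, g) = E + 10/g (t(E, g) = 10/g + g/((g/E)) = 10/g + g*(E/g) = 10/g + E = E + 10/g)
√(t(102, 188) + (4508 + 24415)) = √((102 + 10/188) + (4508 + 24415)) = √((102 + 10*(1/188)) + 28923) = √((102 + 5/94) + 28923) = √(9593/94 + 28923) = √(2728355/94) = √256465370/94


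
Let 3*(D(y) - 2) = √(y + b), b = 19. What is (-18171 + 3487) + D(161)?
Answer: -14682 + 2*√5 ≈ -14678.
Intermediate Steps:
D(y) = 2 + √(19 + y)/3 (D(y) = 2 + √(y + 19)/3 = 2 + √(19 + y)/3)
(-18171 + 3487) + D(161) = (-18171 + 3487) + (2 + √(19 + 161)/3) = -14684 + (2 + √180/3) = -14684 + (2 + (6*√5)/3) = -14684 + (2 + 2*√5) = -14682 + 2*√5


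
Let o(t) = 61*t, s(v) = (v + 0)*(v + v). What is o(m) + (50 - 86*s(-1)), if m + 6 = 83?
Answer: 4575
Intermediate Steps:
m = 77 (m = -6 + 83 = 77)
s(v) = 2*v² (s(v) = v*(2*v) = 2*v²)
o(m) + (50 - 86*s(-1)) = 61*77 + (50 - 172*(-1)²) = 4697 + (50 - 172) = 4697 - 122 = 4575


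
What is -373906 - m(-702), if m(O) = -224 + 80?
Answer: -373762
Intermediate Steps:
m(O) = -144
-373906 - m(-702) = -373906 - 1*(-144) = -373906 + 144 = -373762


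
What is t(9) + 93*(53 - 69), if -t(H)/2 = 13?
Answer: -1514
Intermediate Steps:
t(H) = -26 (t(H) = -2*13 = -26)
t(9) + 93*(53 - 69) = -26 + 93*(53 - 69) = -26 + 93*(-16) = -26 - 1488 = -1514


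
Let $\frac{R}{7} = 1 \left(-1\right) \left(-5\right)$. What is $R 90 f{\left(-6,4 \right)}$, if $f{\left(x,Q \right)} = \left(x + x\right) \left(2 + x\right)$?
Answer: $151200$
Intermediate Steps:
$R = 35$ ($R = 7 \cdot 1 \left(-1\right) \left(-5\right) = 7 \left(\left(-1\right) \left(-5\right)\right) = 7 \cdot 5 = 35$)
$f{\left(x,Q \right)} = 2 x \left(2 + x\right)$
$R 90 f{\left(-6,4 \right)} = 35 \cdot 90 \cdot 2 \left(-6\right) \left(2 - 6\right) = 3150 \cdot 2 \left(-6\right) \left(-4\right) = 3150 \cdot 48 = 151200$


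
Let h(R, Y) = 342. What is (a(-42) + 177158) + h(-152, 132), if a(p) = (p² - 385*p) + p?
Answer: 195392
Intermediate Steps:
a(p) = p² - 384*p
(a(-42) + 177158) + h(-152, 132) = (-42*(-384 - 42) + 177158) + 342 = (-42*(-426) + 177158) + 342 = (17892 + 177158) + 342 = 195050 + 342 = 195392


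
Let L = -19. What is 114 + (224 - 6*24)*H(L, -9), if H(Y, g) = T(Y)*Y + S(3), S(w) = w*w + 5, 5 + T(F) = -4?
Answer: 14914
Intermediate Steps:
T(F) = -9 (T(F) = -5 - 4 = -9)
S(w) = 5 + w² (S(w) = w² + 5 = 5 + w²)
H(Y, g) = 14 - 9*Y (H(Y, g) = -9*Y + (5 + 3²) = -9*Y + (5 + 9) = -9*Y + 14 = 14 - 9*Y)
114 + (224 - 6*24)*H(L, -9) = 114 + (224 - 6*24)*(14 - 9*(-19)) = 114 + (224 - 1*144)*(14 + 171) = 114 + (224 - 144)*185 = 114 + 80*185 = 114 + 14800 = 14914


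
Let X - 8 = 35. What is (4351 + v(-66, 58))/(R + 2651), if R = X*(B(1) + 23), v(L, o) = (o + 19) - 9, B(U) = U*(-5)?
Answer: 4419/3425 ≈ 1.2902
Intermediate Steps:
B(U) = -5*U
v(L, o) = 10 + o (v(L, o) = (19 + o) - 9 = 10 + o)
X = 43 (X = 8 + 35 = 43)
R = 774 (R = 43*(-5*1 + 23) = 43*(-5 + 23) = 43*18 = 774)
(4351 + v(-66, 58))/(R + 2651) = (4351 + (10 + 58))/(774 + 2651) = (4351 + 68)/3425 = 4419*(1/3425) = 4419/3425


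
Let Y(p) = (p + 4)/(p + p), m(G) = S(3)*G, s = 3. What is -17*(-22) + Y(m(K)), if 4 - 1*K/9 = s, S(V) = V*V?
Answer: 60673/162 ≈ 374.52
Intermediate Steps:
S(V) = V**2
K = 9 (K = 36 - 9*3 = 36 - 27 = 9)
m(G) = 9*G (m(G) = 3**2*G = 9*G)
Y(p) = (4 + p)/(2*p) (Y(p) = (4 + p)/((2*p)) = (4 + p)*(1/(2*p)) = (4 + p)/(2*p))
-17*(-22) + Y(m(K)) = -17*(-22) + (4 + 9*9)/(2*((9*9))) = 374 + (1/2)*(4 + 81)/81 = 374 + (1/2)*(1/81)*85 = 374 + 85/162 = 60673/162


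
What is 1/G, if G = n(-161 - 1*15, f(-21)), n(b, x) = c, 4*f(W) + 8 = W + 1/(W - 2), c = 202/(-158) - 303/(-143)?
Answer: 11297/9494 ≈ 1.1899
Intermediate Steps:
c = 9494/11297 (c = 202*(-1/158) - 303*(-1/143) = -101/79 + 303/143 = 9494/11297 ≈ 0.84040)
f(W) = -2 + W/4 + 1/(4*(-2 + W)) (f(W) = -2 + (W + 1/(W - 2))/4 = -2 + (W + 1/(-2 + W))/4 = -2 + (W/4 + 1/(4*(-2 + W))) = -2 + W/4 + 1/(4*(-2 + W)))
n(b, x) = 9494/11297
G = 9494/11297 ≈ 0.84040
1/G = 1/(9494/11297) = 11297/9494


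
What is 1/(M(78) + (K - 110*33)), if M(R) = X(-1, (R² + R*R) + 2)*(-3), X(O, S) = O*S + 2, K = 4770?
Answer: 1/37644 ≈ 2.6565e-5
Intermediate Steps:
X(O, S) = 2 + O*S
M(R) = 6*R² (M(R) = (2 - ((R² + R*R) + 2))*(-3) = (2 - ((R² + R²) + 2))*(-3) = (2 - (2*R² + 2))*(-3) = (2 - (2 + 2*R²))*(-3) = (2 + (-2 - 2*R²))*(-3) = -2*R²*(-3) = 6*R²)
1/(M(78) + (K - 110*33)) = 1/(6*78² + (4770 - 110*33)) = 1/(6*6084 + (4770 - 3630)) = 1/(36504 + 1140) = 1/37644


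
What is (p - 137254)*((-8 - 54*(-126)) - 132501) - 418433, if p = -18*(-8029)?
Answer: -914042373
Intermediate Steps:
p = 144522
(p - 137254)*((-8 - 54*(-126)) - 132501) - 418433 = (144522 - 137254)*((-8 - 54*(-126)) - 132501) - 418433 = 7268*((-8 + 6804) - 132501) - 418433 = 7268*(6796 - 132501) - 418433 = 7268*(-125705) - 418433 = -913623940 - 418433 = -914042373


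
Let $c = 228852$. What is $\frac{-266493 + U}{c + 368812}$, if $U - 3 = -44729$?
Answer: $- \frac{311219}{597664} \approx -0.52073$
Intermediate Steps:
$U = -44726$ ($U = 3 - 44729 = -44726$)
$\frac{-266493 + U}{c + 368812} = \frac{-266493 - 44726}{228852 + 368812} = - \frac{311219}{597664}$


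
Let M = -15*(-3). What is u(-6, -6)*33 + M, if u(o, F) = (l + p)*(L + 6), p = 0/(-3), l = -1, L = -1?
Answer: -120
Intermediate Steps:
p = 0 (p = 0*(-1/3) = 0)
u(o, F) = -5 (u(o, F) = (-1 + 0)*(-1 + 6) = -1*5 = -5)
M = 45
u(-6, -6)*33 + M = -5*33 + 45 = -165 + 45 = -120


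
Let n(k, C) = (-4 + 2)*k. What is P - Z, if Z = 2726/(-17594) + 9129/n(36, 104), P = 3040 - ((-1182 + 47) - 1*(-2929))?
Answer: 289867471/211128 ≈ 1372.9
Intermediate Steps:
n(k, C) = -2*k
P = 1246 (P = 3040 - (-1135 + 2929) = 3040 - 1*1794 = 3040 - 1794 = 1246)
Z = -26801983/211128 (Z = 2726/(-17594) + 9129/((-2*36)) = 2726*(-1/17594) + 9129/(-72) = -1363/8797 + 9129*(-1/72) = -1363/8797 - 3043/24 = -26801983/211128 ≈ -126.95)
P - Z = 1246 - 1*(-26801983/211128) = 1246 + 26801983/211128 = 289867471/211128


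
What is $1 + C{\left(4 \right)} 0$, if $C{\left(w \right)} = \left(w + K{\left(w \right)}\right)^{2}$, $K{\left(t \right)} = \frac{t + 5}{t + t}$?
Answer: $1$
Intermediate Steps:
$K{\left(t \right)} = \frac{5 + t}{2 t}$
$C{\left(w \right)} = \left(w + \frac{5 + w}{2 w}\right)^{2}$
$1 + C{\left(4 \right)} 0 = 1 + \frac{\left(5 + 4 + 2 \cdot 4^{2}\right)^{2}}{4 \cdot 16} \cdot 0 = 1 + \frac{1}{4} \cdot \frac{1}{16} \left(5 + 4 + 2 \cdot 16\right)^{2} \cdot 0 = 1 + \frac{1}{4} \cdot \frac{1}{16} \left(5 + 4 + 32\right)^{2} \cdot 0 = 1 + \frac{1}{4} \cdot \frac{1}{16} \cdot 41^{2} \cdot 0 = 1 + \frac{1}{4} \cdot \frac{1}{16} \cdot 1681 \cdot 0 = 1 + \frac{1681}{64} \cdot 0 = 1 + 0 = 1$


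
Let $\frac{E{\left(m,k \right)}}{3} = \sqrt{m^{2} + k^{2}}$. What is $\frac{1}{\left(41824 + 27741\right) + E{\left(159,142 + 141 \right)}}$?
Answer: $\frac{13913}{967668179} - \frac{3 \sqrt{105370}}{4838340895} \approx 1.4177 \cdot 10^{-5}$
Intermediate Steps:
$E{\left(m,k \right)} = 3 \sqrt{k^{2} + m^{2}}$ ($E{\left(m,k \right)} = 3 \sqrt{m^{2} + k^{2}} = 3 \sqrt{k^{2} + m^{2}}$)
$\frac{1}{\left(41824 + 27741\right) + E{\left(159,142 + 141 \right)}} = \frac{1}{\left(41824 + 27741\right) + 3 \sqrt{\left(142 + 141\right)^{2} + 159^{2}}} = \frac{1}{69565 + 3 \sqrt{283^{2} + 25281}} = \frac{1}{69565 + 3 \sqrt{80089 + 25281}} = \frac{1}{69565 + 3 \sqrt{105370}}$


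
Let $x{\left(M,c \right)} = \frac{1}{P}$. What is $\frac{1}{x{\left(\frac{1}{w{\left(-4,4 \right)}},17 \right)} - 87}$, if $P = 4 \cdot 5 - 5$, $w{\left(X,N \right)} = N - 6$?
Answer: $- \frac{15}{1304} \approx -0.011503$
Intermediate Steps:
$w{\left(X,N \right)} = -6 + N$ ($w{\left(X,N \right)} = N - 6 = -6 + N$)
$P = 15$ ($P = 20 - 5 = 15$)
$x{\left(M,c \right)} = \frac{1}{15}$
$\frac{1}{x{\left(\frac{1}{w{\left(-4,4 \right)}},17 \right)} - 87} = \frac{1}{\frac{1}{15} - 87} = \frac{1}{- \frac{1304}{15}} = - \frac{15}{1304}$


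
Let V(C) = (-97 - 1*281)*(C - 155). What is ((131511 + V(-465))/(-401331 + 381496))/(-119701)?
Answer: 365871/2374269335 ≈ 0.00015410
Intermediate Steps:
V(C) = 58590 - 378*C (V(C) = (-97 - 281)*(-155 + C) = -378*(-155 + C) = 58590 - 378*C)
((131511 + V(-465))/(-401331 + 381496))/(-119701) = ((131511 + (58590 - 378*(-465)))/(-401331 + 381496))/(-119701) = ((131511 + (58590 + 175770))/(-19835))*(-1/119701) = ((131511 + 234360)*(-1/19835))*(-1/119701) = (365871*(-1/19835))*(-1/119701) = -365871/19835*(-1/119701) = 365871/2374269335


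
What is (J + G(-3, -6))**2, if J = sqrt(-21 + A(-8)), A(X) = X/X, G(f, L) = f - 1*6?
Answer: 61 - 36*I*sqrt(5) ≈ 61.0 - 80.498*I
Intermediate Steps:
G(f, L) = -6 + f (G(f, L) = f - 6 = -6 + f)
A(X) = 1
J = 2*I*sqrt(5) (J = sqrt(-21 + 1) = sqrt(-20) = 2*I*sqrt(5) ≈ 4.4721*I)
(J + G(-3, -6))**2 = (2*I*sqrt(5) + (-6 - 3))**2 = (2*I*sqrt(5) - 9)**2 = (-9 + 2*I*sqrt(5))**2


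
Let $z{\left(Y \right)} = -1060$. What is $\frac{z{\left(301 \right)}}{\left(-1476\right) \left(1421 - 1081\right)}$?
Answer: $\frac{53}{25092} \approx 0.0021122$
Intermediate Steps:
$\frac{z{\left(301 \right)}}{\left(-1476\right) \left(1421 - 1081\right)} = - \frac{1060}{\left(-1476\right) \left(1421 - 1081\right)} = - \frac{1060}{\left(-1476\right) 340} = - \frac{1060}{-501840} = \left(-1060\right) \left(- \frac{1}{501840}\right) = \frac{53}{25092}$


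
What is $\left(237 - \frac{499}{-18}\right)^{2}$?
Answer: $\frac{22705225}{324} \approx 70078.0$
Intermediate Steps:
$\left(237 - \frac{499}{-18}\right)^{2} = \left(237 - - \frac{499}{18}\right)^{2} = \left(237 + \frac{499}{18}\right)^{2} = \left(\frac{4765}{18}\right)^{2} = \frac{22705225}{324}$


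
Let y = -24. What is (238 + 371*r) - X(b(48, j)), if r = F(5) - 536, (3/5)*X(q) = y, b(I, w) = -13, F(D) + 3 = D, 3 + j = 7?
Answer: -197836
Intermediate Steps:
j = 4 (j = -3 + 7 = 4)
F(D) = -3 + D
X(q) = -40 (X(q) = (5/3)*(-24) = -40)
r = -534 (r = (-3 + 5) - 536 = 2 - 536 = -534)
(238 + 371*r) - X(b(48, j)) = (238 + 371*(-534)) - 1*(-40) = (238 - 198114) + 40 = -197876 + 40 = -197836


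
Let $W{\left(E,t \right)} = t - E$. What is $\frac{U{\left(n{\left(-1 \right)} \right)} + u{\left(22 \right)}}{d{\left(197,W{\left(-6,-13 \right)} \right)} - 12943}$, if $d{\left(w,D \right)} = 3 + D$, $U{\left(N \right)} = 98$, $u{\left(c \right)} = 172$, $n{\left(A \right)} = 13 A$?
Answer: $- \frac{270}{12947} \approx -0.020854$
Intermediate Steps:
$\frac{U{\left(n{\left(-1 \right)} \right)} + u{\left(22 \right)}}{d{\left(197,W{\left(-6,-13 \right)} \right)} - 12943} = \frac{98 + 172}{\left(3 - 7\right) - 12943} = \frac{270}{\left(3 + \left(-13 + 6\right)\right) - 12943} = \frac{270}{\left(3 - 7\right) - 12943} = \frac{270}{-4 - 12943} = \frac{270}{-12947} = 270 \left(- \frac{1}{12947}\right) = - \frac{270}{12947}$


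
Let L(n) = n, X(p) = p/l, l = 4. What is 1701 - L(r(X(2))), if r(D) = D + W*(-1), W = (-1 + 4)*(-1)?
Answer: 3395/2 ≈ 1697.5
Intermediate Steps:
W = -3 (W = 3*(-1) = -3)
X(p) = p/4
r(D) = 3 + D (r(D) = D - 3*(-1) = D + 3 = 3 + D)
1701 - L(r(X(2))) = 1701 - (3 + (¼)*2) = 1701 - (3 + ½) = 1701 - 1*7/2 = 1701 - 7/2 = 3395/2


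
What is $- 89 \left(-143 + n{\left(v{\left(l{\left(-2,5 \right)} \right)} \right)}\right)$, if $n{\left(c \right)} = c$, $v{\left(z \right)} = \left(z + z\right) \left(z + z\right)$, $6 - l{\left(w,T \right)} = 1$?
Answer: $3827$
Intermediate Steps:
$l{\left(w,T \right)} = 5$ ($l{\left(w,T \right)} = 6 - 1 = 5$)
$v{\left(z \right)} = 4 z^{2}$ ($v{\left(z \right)} = 2 z 2 z = 4 z^{2}$)
$- 89 \left(-143 + n{\left(v{\left(l{\left(-2,5 \right)} \right)} \right)}\right) = - 89 \left(-143 + 4 \cdot 5^{2}\right) = - 89 \left(-143 + 4 \cdot 25\right) = - 89 \left(-143 + 100\right) = \left(-89\right) \left(-43\right) = 3827$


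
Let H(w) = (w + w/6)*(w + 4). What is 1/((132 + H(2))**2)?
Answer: 1/21316 ≈ 4.6913e-5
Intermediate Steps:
H(w) = 7*w*(4 + w)/6 (H(w) = (w + w*(1/6))*(4 + w) = (w + w/6)*(4 + w) = (7*w/6)*(4 + w) = 7*w*(4 + w)/6)
1/((132 + H(2))**2) = 1/((132 + (7/6)*2*(4 + 2))**2) = 1/((132 + (7/6)*2*6)**2) = 1/((132 + 14)**2) = 1/(146**2) = 1/21316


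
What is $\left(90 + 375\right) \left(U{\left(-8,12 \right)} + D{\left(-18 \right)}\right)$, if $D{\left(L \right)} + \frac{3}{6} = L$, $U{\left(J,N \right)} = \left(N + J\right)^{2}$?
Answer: $- \frac{2325}{2} \approx -1162.5$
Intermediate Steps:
$U{\left(J,N \right)} = \left(J + N\right)^{2}$
$D{\left(L \right)} = - \frac{1}{2} + L$
$\left(90 + 375\right) \left(U{\left(-8,12 \right)} + D{\left(-18 \right)}\right) = \left(90 + 375\right) \left(\left(-8 + 12\right)^{2} - \frac{37}{2}\right) = 465 \left(4^{2} - \frac{37}{2}\right) = 465 \left(16 - \frac{37}{2}\right) = 465 \left(- \frac{5}{2}\right) = - \frac{2325}{2}$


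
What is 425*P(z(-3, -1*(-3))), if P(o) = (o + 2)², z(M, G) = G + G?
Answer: 27200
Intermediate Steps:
z(M, G) = 2*G
P(o) = (2 + o)²
425*P(z(-3, -1*(-3))) = 425*(2 + 2*(-1*(-3)))² = 425*(2 + 2*3)² = 425*(2 + 6)² = 425*8² = 425*64 = 27200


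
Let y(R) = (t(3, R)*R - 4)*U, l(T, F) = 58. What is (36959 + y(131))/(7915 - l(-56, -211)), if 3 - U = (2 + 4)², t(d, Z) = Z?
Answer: -529222/7857 ≈ -67.357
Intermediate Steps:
U = -33 (U = 3 - (2 + 4)² = 3 - 1*6² = 3 - 1*36 = 3 - 36 = -33)
y(R) = 132 - 33*R² (y(R) = (R*R - 4)*(-33) = (R² - 4)*(-33) = (-4 + R²)*(-33) = 132 - 33*R²)
(36959 + y(131))/(7915 - l(-56, -211)) = (36959 + (132 - 33*131²))/(7915 - 1*58) = (36959 + (132 - 33*17161))/(7915 - 58) = (36959 + (132 - 566313))/7857 = (36959 - 566181)*(1/7857) = -529222*1/7857 = -529222/7857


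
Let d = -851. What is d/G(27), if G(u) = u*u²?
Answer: -851/19683 ≈ -0.043235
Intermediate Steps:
G(u) = u³
d/G(27) = -851/(27³) = -851/19683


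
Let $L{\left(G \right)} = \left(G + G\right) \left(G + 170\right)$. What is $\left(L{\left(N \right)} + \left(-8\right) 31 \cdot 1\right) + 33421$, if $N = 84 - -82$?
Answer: $144725$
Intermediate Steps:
$N = 166$ ($N = 84 + 82 = 166$)
$L{\left(G \right)} = 2 G \left(170 + G\right)$
$\left(L{\left(N \right)} + \left(-8\right) 31 \cdot 1\right) + 33421 = \left(2 \cdot 166 \left(170 + 166\right) + \left(-8\right) 31 \cdot 1\right) + 33421 = \left(2 \cdot 166 \cdot 336 - 248\right) + 33421 = \left(111552 - 248\right) + 33421 = 111304 + 33421 = 144725$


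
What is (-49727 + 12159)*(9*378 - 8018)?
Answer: 173413888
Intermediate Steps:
(-49727 + 12159)*(9*378 - 8018) = -37568*(3402 - 8018) = -37568*(-4616) = 173413888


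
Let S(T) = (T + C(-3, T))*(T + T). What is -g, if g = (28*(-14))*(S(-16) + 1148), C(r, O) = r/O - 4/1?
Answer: 698544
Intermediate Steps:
C(r, O) = -4 + r/O (C(r, O) = r/O - 4*1 = r/O - 4 = -4 + r/O)
S(T) = 2*T*(-4 + T - 3/T) (S(T) = (T + (-4 - 3/T))*(T + T) = (-4 + T - 3/T)*(2*T) = 2*T*(-4 + T - 3/T))
g = -698544 (g = (28*(-14))*((-6 + 2*(-16)*(-4 - 16)) + 1148) = -392*((-6 + 2*(-16)*(-20)) + 1148) = -392*((-6 + 640) + 1148) = -392*(634 + 1148) = -392*1782 = -698544)
-g = -1*(-698544) = 698544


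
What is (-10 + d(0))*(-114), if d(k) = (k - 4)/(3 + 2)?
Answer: 6156/5 ≈ 1231.2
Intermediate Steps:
d(k) = -⅘ + k/5 (d(k) = (-4 + k)/5 = (-4 + k)*(⅕) = -⅘ + k/5)
(-10 + d(0))*(-114) = (-10 + (-⅘ + (⅕)*0))*(-114) = (-10 + (-⅘ + 0))*(-114) = (-10 - ⅘)*(-114) = -54/5*(-114) = 6156/5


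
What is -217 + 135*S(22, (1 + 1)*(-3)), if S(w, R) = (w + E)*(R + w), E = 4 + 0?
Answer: 55943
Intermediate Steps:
E = 4
S(w, R) = (4 + w)*(R + w) (S(w, R) = (w + 4)*(R + w) = (4 + w)*(R + w))
-217 + 135*S(22, (1 + 1)*(-3)) = -217 + 135*(22**2 + 4*((1 + 1)*(-3)) + 4*22 + ((1 + 1)*(-3))*22) = -217 + 135*(484 + 4*(2*(-3)) + 88 + (2*(-3))*22) = -217 + 135*(484 + 4*(-6) + 88 - 6*22) = -217 + 135*(484 - 24 + 88 - 132) = -217 + 135*416 = -217 + 56160 = 55943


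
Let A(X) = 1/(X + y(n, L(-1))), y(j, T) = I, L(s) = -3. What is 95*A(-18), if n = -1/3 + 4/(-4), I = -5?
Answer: -95/23 ≈ -4.1304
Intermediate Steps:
n = -4/3 (n = -1*1/3 + 4*(-1/4) = -1/3 - 1 = -4/3 ≈ -1.3333)
y(j, T) = -5
A(X) = 1/(-5 + X) (A(X) = 1/(X - 5) = 1/(-5 + X))
95*A(-18) = 95/(-5 - 18) = 95/(-23) = 95*(-1/23) = -95/23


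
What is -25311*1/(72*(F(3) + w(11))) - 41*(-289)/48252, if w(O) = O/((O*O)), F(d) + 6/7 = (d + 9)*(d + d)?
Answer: -2482255099/529324440 ≈ -4.6895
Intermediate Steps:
F(d) = -6/7 + 2*d*(9 + d) (F(d) = -6/7 + (d + 9)*(d + d) = -6/7 + (9 + d)*(2*d) = -6/7 + 2*d*(9 + d))
w(O) = 1/O (w(O) = O/(O**2) = O/O**2 = 1/O)
-25311*1/(72*(F(3) + w(11))) - 41*(-289)/48252 = -25311*1/(72*((-6/7 + 2*3**2 + 18*3) + 1/11)) - 41*(-289)/48252 = -25311*1/(72*((-6/7 + 2*9 + 54) + 1/11)) + 11849*(1/48252) = -25311*1/(72*((-6/7 + 18 + 54) + 1/11)) + 11849/48252 = -25311*1/(72*(498/7 + 1/11)) + 11849/48252 = -25311/((5485/77)*72) + 11849/48252 = -25311/394920/77 + 11849/48252 = -25311*77/394920 + 11849/48252 = -649649/131640 + 11849/48252 = -2482255099/529324440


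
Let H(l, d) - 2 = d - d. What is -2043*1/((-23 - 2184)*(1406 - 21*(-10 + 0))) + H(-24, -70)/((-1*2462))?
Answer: -1051579/4390376272 ≈ -0.00023952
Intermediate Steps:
H(l, d) = 2 (H(l, d) = 2 + (d - d) = 2 + 0 = 2)
-2043*1/((-23 - 2184)*(1406 - 21*(-10 + 0))) + H(-24, -70)/((-1*2462)) = -2043*1/((-23 - 2184)*(1406 - 21*(-10 + 0))) + 2/((-1*2462)) = -2043*(-1/(2207*(1406 - 21*(-10)))) + 2/(-2462) = -2043*(-1/(2207*(1406 + 210))) + 2*(-1/2462) = -2043/(1616*(-2207)) - 1/1231 = -2043/(-3566512) - 1/1231 = -2043*(-1/3566512) - 1/1231 = 2043/3566512 - 1/1231 = -1051579/4390376272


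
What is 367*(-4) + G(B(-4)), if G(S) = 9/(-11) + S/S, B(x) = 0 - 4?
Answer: -16146/11 ≈ -1467.8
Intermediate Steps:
B(x) = -4
G(S) = 2/11 (G(S) = 9*(-1/11) + 1 = -9/11 + 1 = 2/11)
367*(-4) + G(B(-4)) = 367*(-4) + 2/11 = -1468 + 2/11 = -16146/11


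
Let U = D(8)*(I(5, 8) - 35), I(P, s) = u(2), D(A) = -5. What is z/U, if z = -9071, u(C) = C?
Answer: -9071/165 ≈ -54.976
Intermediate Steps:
I(P, s) = 2
U = 165 (U = -5*(2 - 35) = -5*(-33) = 165)
z/U = -9071/165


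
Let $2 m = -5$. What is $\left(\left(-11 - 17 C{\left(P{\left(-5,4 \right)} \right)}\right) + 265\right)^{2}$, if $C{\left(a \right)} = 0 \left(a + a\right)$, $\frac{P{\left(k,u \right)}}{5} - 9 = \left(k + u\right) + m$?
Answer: $64516$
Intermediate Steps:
$m = - \frac{5}{2}$ ($m = \frac{1}{2} \left(-5\right) = - \frac{5}{2} \approx -2.5$)
$P{\left(k,u \right)} = \frac{65}{2} + 5 k + 5 u$ ($P{\left(k,u \right)} = 45 + 5 \left(\left(k + u\right) - \frac{5}{2}\right) = 45 + 5 \left(- \frac{5}{2} + k + u\right) = 45 + \left(- \frac{25}{2} + 5 k + 5 u\right) = \frac{65}{2} + 5 k + 5 u$)
$C{\left(a \right)} = 0$ ($C{\left(a \right)} = 0 \cdot 2 a = 0$)
$\left(\left(-11 - 17 C{\left(P{\left(-5,4 \right)} \right)}\right) + 265\right)^{2} = \left(\left(-11 - 0\right) + 265\right)^{2} = \left(\left(-11 + 0\right) + 265\right)^{2} = \left(-11 + 265\right)^{2} = 254^{2} = 64516$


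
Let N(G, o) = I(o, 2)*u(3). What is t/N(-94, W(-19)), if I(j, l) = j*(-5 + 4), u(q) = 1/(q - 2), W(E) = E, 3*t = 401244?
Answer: 133748/19 ≈ 7039.4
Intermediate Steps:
t = 133748 (t = (1/3)*401244 = 133748)
u(q) = 1/(-2 + q)
I(j, l) = -j (I(j, l) = j*(-1) = -j)
N(G, o) = -o (N(G, o) = (-o)/(-2 + 3) = -o/1 = -o*1 = -o)
t/N(-94, W(-19)) = 133748/((-1*(-19))) = 133748/19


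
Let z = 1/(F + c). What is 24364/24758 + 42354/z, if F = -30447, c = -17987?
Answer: -25393954227862/12379 ≈ -2.0514e+9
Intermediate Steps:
z = -1/48434 (z = 1/(-30447 - 17987) = 1/(-48434) = -1/48434 ≈ -2.0647e-5)
24364/24758 + 42354/z = 24364/24758 + 42354/(-1/48434) = 24364*(1/24758) + 42354*(-48434) = 12182/12379 - 2051373636 = -25393954227862/12379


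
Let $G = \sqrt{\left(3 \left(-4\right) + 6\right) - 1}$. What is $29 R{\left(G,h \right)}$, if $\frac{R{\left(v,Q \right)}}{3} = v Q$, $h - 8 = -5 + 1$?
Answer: $348 i \sqrt{7} \approx 920.72 i$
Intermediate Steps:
$h = 4$ ($h = 8 + \left(-5 + 1\right) = 8 - 4 = 4$)
$G = i \sqrt{7}$ ($G = \sqrt{\left(-12 + 6\right) - 1} = \sqrt{-6 - 1} = \sqrt{-7} = i \sqrt{7} \approx 2.6458 i$)
$R{\left(v,Q \right)} = 3 Q v$ ($R{\left(v,Q \right)} = 3 v Q = 3 Q v$)
$29 R{\left(G,h \right)} = 29 \cdot 3 \cdot 4 i \sqrt{7} = 29 \cdot 12 i \sqrt{7} = 348 i \sqrt{7}$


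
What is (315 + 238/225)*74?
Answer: 5262362/225 ≈ 23388.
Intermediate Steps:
(315 + 238/225)*74 = (71113/225)*74 = 5262362/225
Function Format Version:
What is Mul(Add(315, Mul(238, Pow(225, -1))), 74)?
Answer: Rational(5262362, 225) ≈ 23388.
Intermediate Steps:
Mul(Add(315, Mul(238, Pow(225, -1))), 74) = Mul(Add(315, Mul(238, Rational(1, 225))), 74) = Mul(Add(315, Rational(238, 225)), 74) = Mul(Rational(71113, 225), 74) = Rational(5262362, 225)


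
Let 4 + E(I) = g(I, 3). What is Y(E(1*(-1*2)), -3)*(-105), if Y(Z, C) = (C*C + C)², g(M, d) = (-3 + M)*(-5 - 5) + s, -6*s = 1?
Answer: -3780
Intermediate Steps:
s = -⅙ (s = -⅙*1 = -⅙ ≈ -0.16667)
g(M, d) = 179/6 - 10*M (g(M, d) = (-3 + M)*(-5 - 5) - ⅙ = (-3 + M)*(-10) - ⅙ = (30 - 10*M) - ⅙ = 179/6 - 10*M)
E(I) = 155/6 - 10*I (E(I) = -4 + (179/6 - 10*I) = 155/6 - 10*I)
Y(Z, C) = (C + C²)² (Y(Z, C) = (C² + C)² = (C + C²)²)
Y(E(1*(-1*2)), -3)*(-105) = ((-3)²*(1 - 3)²)*(-105) = (9*(-2)²)*(-105) = (9*4)*(-105) = 36*(-105) = -3780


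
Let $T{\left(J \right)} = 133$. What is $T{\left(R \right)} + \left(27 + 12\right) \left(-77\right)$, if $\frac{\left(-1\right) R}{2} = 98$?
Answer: $-2870$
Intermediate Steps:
$R = -196$ ($R = \left(-2\right) 98 = -196$)
$T{\left(R \right)} + \left(27 + 12\right) \left(-77\right) = 133 + \left(27 + 12\right) \left(-77\right) = 133 + 39 \left(-77\right) = 133 - 3003 = -2870$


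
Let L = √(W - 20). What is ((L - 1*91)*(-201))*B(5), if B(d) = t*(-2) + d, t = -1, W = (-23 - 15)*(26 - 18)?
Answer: 128037 - 25326*I ≈ 1.2804e+5 - 25326.0*I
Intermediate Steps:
W = -304 (W = -38*8 = -304)
L = 18*I (L = √(-304 - 20) = √(-324) = 18*I ≈ 18.0*I)
B(d) = 2 + d (B(d) = -1*(-2) + d = 2 + d)
((L - 1*91)*(-201))*B(5) = ((18*I - 1*91)*(-201))*(2 + 5) = ((18*I - 91)*(-201))*7 = ((-91 + 18*I)*(-201))*7 = (18291 - 3618*I)*7 = 128037 - 25326*I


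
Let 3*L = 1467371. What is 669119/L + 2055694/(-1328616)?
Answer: -174729566281/974786294268 ≈ -0.17925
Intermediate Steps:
L = 1467371/3 (L = (⅓)*1467371 = 1467371/3 ≈ 4.8912e+5)
669119/L + 2055694/(-1328616) = 669119/(1467371/3) + 2055694/(-1328616) = 669119*(3/1467371) + 2055694*(-1/1328616) = 2007357/1467371 - 1027847/664308 = -174729566281/974786294268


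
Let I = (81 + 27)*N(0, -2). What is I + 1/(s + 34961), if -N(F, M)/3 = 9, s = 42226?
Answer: -225077291/77187 ≈ -2916.0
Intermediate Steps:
N(F, M) = -27 (N(F, M) = -3*9 = -27)
I = -2916 (I = (81 + 27)*(-27) = 108*(-27) = -2916)
I + 1/(s + 34961) = -2916 + 1/(42226 + 34961) = -2916 + 1/77187 = -225077291/77187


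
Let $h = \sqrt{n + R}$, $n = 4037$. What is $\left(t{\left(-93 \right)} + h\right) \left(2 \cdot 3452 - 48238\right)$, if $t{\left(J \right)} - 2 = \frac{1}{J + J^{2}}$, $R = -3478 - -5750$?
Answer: $- \frac{117891457}{1426} - 124002 \sqrt{701} \approx -3.3658 \cdot 10^{6}$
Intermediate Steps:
$R = 2272$ ($R = -3478 + 5750 = 2272$)
$t{\left(J \right)} = 2 + \frac{1}{J + J^{2}}$
$h = 3 \sqrt{701}$ ($h = \sqrt{4037 + 2272} = \sqrt{6309} = 3 \sqrt{701} \approx 79.429$)
$\left(t{\left(-93 \right)} + h\right) \left(2 \cdot 3452 - 48238\right) = \left(\frac{1 + 2 \left(-93\right) + 2 \left(-93\right)^{2}}{\left(-93\right) \left(1 - 93\right)} + 3 \sqrt{701}\right) \left(2 \cdot 3452 - 48238\right) = \left(- \frac{1 - 186 + 2 \cdot 8649}{93 \left(-92\right)} + 3 \sqrt{701}\right) \left(6904 - 48238\right) = \left(\left(- \frac{1}{93}\right) \left(- \frac{1}{92}\right) \left(1 - 186 + 17298\right) + 3 \sqrt{701}\right) \left(-41334\right) = \left(\left(- \frac{1}{93}\right) \left(- \frac{1}{92}\right) 17113 + 3 \sqrt{701}\right) \left(-41334\right) = \left(\frac{17113}{8556} + 3 \sqrt{701}\right) \left(-41334\right) = - \frac{117891457}{1426} - 124002 \sqrt{701}$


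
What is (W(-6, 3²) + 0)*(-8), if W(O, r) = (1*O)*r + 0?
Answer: 432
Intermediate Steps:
W(O, r) = O*r (W(O, r) = O*r + 0 = O*r)
(W(-6, 3²) + 0)*(-8) = (-6*3² + 0)*(-8) = (-6*9 + 0)*(-8) = (-54 + 0)*(-8) = -54*(-8) = 432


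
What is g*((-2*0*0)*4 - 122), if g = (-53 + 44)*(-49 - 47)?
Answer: -105408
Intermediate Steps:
g = 864 (g = -9*(-96) = 864)
g*((-2*0*0)*4 - 122) = 864*((-2*0*0)*4 - 122) = 864*((0*0)*4 - 122) = 864*(0*4 - 122) = 864*(0 - 122) = 864*(-122) = -105408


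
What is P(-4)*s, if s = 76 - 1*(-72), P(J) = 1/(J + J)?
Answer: -37/2 ≈ -18.500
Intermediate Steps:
P(J) = 1/(2*J)
s = 148 (s = 76 + 72 = 148)
P(-4)*s = ((1/2)/(-4))*148 = ((1/2)*(-1/4))*148 = -1/8*148 = -37/2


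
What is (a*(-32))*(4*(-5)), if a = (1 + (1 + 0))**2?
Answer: 2560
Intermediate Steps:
a = 4 (a = (1 + 1)**2 = 2**2 = 4)
(a*(-32))*(4*(-5)) = (4*(-32))*(4*(-5)) = -128*(-20) = 2560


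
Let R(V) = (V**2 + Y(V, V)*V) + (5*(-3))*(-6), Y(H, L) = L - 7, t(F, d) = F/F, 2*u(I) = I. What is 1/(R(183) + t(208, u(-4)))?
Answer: 1/65788 ≈ 1.5200e-5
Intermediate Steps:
u(I) = I/2
t(F, d) = 1
Y(H, L) = -7 + L
R(V) = 90 + V**2 + V*(-7 + V) (R(V) = (V**2 + (-7 + V)*V) + (5*(-3))*(-6) = (V**2 + V*(-7 + V)) - 15*(-6) = (V**2 + V*(-7 + V)) + 90 = 90 + V**2 + V*(-7 + V))
1/(R(183) + t(208, u(-4))) = 1/((90 + 183**2 + 183*(-7 + 183)) + 1) = 1/((90 + 33489 + 183*176) + 1) = 1/((90 + 33489 + 32208) + 1) = 1/(65787 + 1) = 1/65788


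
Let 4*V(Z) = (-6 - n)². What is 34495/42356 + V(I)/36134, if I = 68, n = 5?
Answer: 1247723599/1530491704 ≈ 0.81524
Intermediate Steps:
V(Z) = 121/4 (V(Z) = (-6 - 1*5)²/4 = (-6 - 5)²/4 = (¼)*(-11)² = (¼)*121 = 121/4)
34495/42356 + V(I)/36134 = 34495/42356 + (121/4)/36134 = 34495*(1/42356) + (121/4)*(1/36134) = 34495/42356 + 121/144536 = 1247723599/1530491704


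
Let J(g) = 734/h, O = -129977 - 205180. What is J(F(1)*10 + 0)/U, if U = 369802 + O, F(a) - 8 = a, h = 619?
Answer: 734/21445255 ≈ 3.4227e-5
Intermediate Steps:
F(a) = 8 + a
O = -335157
J(g) = 734/619
U = 34645 (U = 369802 - 335157 = 34645)
J(F(1)*10 + 0)/U = (734/619)/34645 = (734/619)*(1/34645) = 734/21445255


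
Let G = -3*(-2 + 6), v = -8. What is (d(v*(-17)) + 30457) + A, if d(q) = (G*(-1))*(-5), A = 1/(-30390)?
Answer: 923764829/30390 ≈ 30397.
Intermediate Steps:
G = -12 (G = -3*4 = -12)
A = -1/30390 ≈ -3.2906e-5
d(q) = -60 (d(q) = -12*(-1)*(-5) = 12*(-5) = -60)
(d(v*(-17)) + 30457) + A = (-60 + 30457) - 1/30390 = 30397 - 1/30390 = 923764829/30390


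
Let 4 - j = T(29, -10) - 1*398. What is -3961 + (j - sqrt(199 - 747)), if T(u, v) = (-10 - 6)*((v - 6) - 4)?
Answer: -3879 - 2*I*sqrt(137) ≈ -3879.0 - 23.409*I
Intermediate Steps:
T(u, v) = 160 - 16*v (T(u, v) = -16*((-6 + v) - 4) = -16*(-10 + v) = 160 - 16*v)
j = 82 (j = 4 - ((160 - 16*(-10)) - 1*398) = 4 - ((160 + 160) - 398) = 4 - (320 - 398) = 4 - 1*(-78) = 4 + 78 = 82)
-3961 + (j - sqrt(199 - 747)) = -3961 + (82 - sqrt(199 - 747)) = -3961 + (82 - sqrt(-548)) = -3961 + (82 - 2*I*sqrt(137)) = -3879 - 2*I*sqrt(137)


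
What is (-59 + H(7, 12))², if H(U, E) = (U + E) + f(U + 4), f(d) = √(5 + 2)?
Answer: (40 - √7)² ≈ 1395.3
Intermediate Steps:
f(d) = √7
H(U, E) = E + U + √7 (H(U, E) = (U + E) + √7 = (E + U) + √7 = E + U + √7)
(-59 + H(7, 12))² = (-59 + (12 + 7 + √7))² = (-59 + (19 + √7))² = (-40 + √7)²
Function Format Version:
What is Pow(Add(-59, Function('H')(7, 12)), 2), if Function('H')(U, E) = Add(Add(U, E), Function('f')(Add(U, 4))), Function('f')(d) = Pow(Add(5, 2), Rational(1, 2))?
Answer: Pow(Add(40, Mul(-1, Pow(7, Rational(1, 2)))), 2) ≈ 1395.3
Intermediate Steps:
Function('f')(d) = Pow(7, Rational(1, 2))
Function('H')(U, E) = Add(E, U, Pow(7, Rational(1, 2))) (Function('H')(U, E) = Add(Add(U, E), Pow(7, Rational(1, 2))) = Add(Add(E, U), Pow(7, Rational(1, 2))) = Add(E, U, Pow(7, Rational(1, 2))))
Pow(Add(-59, Function('H')(7, 12)), 2) = Pow(Add(-59, Add(12, 7, Pow(7, Rational(1, 2)))), 2) = Pow(Add(-59, Add(19, Pow(7, Rational(1, 2)))), 2) = Pow(Add(-40, Pow(7, Rational(1, 2))), 2)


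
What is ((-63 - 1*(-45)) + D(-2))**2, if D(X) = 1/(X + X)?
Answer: 5329/16 ≈ 333.06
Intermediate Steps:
D(X) = 1/(2*X)
((-63 - 1*(-45)) + D(-2))**2 = ((-63 - 1*(-45)) + (1/2)/(-2))**2 = ((-63 + 45) + (1/2)*(-1/2))**2 = (-18 - 1/4)**2 = (-73/4)**2 = 5329/16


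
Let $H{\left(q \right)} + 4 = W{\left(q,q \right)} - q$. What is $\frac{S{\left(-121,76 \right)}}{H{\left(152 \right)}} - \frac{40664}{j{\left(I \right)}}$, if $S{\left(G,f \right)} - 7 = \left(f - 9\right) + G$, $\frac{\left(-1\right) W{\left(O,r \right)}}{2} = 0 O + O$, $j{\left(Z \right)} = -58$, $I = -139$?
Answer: $\frac{9354083}{13340} \approx 701.21$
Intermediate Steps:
$W{\left(O,r \right)} = - 2 O$ ($W{\left(O,r \right)} = - 2 \left(0 O + O\right) = - 2 \left(0 + O\right) = - 2 O$)
$S{\left(G,f \right)} = -2 + G + f$ ($S{\left(G,f \right)} = 7 + \left(\left(f - 9\right) + G\right) = 7 + \left(\left(-9 + f\right) + G\right) = 7 + \left(-9 + G + f\right) = -2 + G + f$)
$H{\left(q \right)} = -4 - 3 q$
$\frac{S{\left(-121,76 \right)}}{H{\left(152 \right)}} - \frac{40664}{j{\left(I \right)}} = \frac{-2 - 121 + 76}{-4 - 456} - \frac{40664}{-58} = - \frac{47}{-4 - 456} - - \frac{20332}{29} = - \frac{47}{-460} + \frac{20332}{29} = \left(-47\right) \left(- \frac{1}{460}\right) + \frac{20332}{29} = \frac{47}{460} + \frac{20332}{29} = \frac{9354083}{13340}$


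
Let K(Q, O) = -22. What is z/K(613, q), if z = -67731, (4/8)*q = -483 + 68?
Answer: 67731/22 ≈ 3078.7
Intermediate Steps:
q = -830 (q = 2*(-483 + 68) = 2*(-415) = -830)
z/K(613, q) = -67731/(-22) = -67731*(-1/22) = 67731/22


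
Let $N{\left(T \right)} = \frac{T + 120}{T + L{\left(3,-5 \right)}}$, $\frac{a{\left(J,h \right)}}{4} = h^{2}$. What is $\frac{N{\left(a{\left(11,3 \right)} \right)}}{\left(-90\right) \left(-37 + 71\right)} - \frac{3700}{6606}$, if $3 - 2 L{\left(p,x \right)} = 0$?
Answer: $- \frac{3940792}{7018875} \approx -0.56146$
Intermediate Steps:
$L{\left(p,x \right)} = \frac{3}{2}$ ($L{\left(p,x \right)} = \frac{3}{2} - 0 = \frac{3}{2} + 0 = \frac{3}{2}$)
$a{\left(J,h \right)} = 4 h^{2}$
$N{\left(T \right)} = \frac{120 + T}{\frac{3}{2} + T}$ ($N{\left(T \right)} = \frac{T + 120}{T + \frac{3}{2}} = \frac{120 + T}{\frac{3}{2} + T}$)
$\frac{N{\left(a{\left(11,3 \right)} \right)}}{\left(-90\right) \left(-37 + 71\right)} - \frac{3700}{6606} = \frac{2 \frac{1}{3 + 2 \cdot 4 \cdot 3^{2}} \left(120 + 4 \cdot 3^{2}\right)}{\left(-90\right) \left(-37 + 71\right)} - \frac{3700}{6606} = \frac{2 \frac{1}{3 + 2 \cdot 4 \cdot 9} \left(120 + 4 \cdot 9\right)}{\left(-90\right) 34} - \frac{1850}{3303} = \frac{2 \frac{1}{3 + 2 \cdot 36} \left(120 + 36\right)}{-3060} - \frac{1850}{3303} = 2 \frac{1}{3 + 72} \cdot 156 \left(- \frac{1}{3060}\right) - \frac{1850}{3303} = 2 \cdot \frac{1}{75} \cdot 156 \left(- \frac{1}{3060}\right) - \frac{1850}{3303} = \frac{104}{25} \left(- \frac{1}{3060}\right) - \frac{1850}{3303} = - \frac{26}{19125} - \frac{1850}{3303} = - \frac{3940792}{7018875}$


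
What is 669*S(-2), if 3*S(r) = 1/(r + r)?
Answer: -223/4 ≈ -55.750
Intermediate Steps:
S(r) = 1/(6*r) (S(r) = 1/(3*(r + r)) = 1/(3*((2*r))) = (1/(2*r))/3 = 1/(6*r))
669*S(-2) = 669*((⅙)/(-2)) = 669*((⅙)*(-½)) = 669*(-1/12) = -223/4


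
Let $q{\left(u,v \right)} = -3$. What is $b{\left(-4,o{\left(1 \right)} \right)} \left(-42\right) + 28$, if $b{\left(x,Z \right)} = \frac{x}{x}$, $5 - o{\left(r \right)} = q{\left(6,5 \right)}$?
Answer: $-14$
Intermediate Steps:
$o{\left(r \right)} = 8$ ($o{\left(r \right)} = 5 - -3 = 5 + 3 = 8$)
$b{\left(x,Z \right)} = 1$
$b{\left(-4,o{\left(1 \right)} \right)} \left(-42\right) + 28 = 1 \left(-42\right) + 28 = -42 + 28 = -14$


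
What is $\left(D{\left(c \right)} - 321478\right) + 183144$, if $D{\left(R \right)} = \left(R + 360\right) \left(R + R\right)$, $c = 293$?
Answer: $244324$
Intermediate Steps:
$D{\left(R \right)} = 2 R \left(360 + R\right)$ ($D{\left(R \right)} = \left(360 + R\right) 2 R = 2 R \left(360 + R\right)$)
$\left(D{\left(c \right)} - 321478\right) + 183144 = \left(2 \cdot 293 \left(360 + 293\right) - 321478\right) + 183144 = \left(2 \cdot 293 \cdot 653 - 321478\right) + 183144 = \left(382658 - 321478\right) + 183144 = 61180 + 183144 = 244324$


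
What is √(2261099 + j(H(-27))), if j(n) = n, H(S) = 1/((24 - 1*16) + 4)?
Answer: √81399567/6 ≈ 1503.7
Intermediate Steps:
H(S) = 1/12 (H(S) = 1/((24 - 16) + 4) = 1/(8 + 4) = 1/12)
√(2261099 + j(H(-27))) = √(2261099 + 1/12) = √(27133189/12) = √81399567/6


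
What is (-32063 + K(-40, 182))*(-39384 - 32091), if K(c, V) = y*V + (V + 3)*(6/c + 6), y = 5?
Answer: 8597227425/4 ≈ 2.1493e+9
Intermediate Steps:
K(c, V) = 5*V + (3 + V)*(6 + 6/c) (K(c, V) = 5*V + (V + 3)*(6/c + 6) = 5*V + (3 + V)*(6 + 6/c))
(-32063 + K(-40, 182))*(-39384 - 32091) = (-32063 + (18 + 6*182 - 40*(18 + 11*182))/(-40))*(-39384 - 32091) = (-32063 - (18 + 1092 - 40*(18 + 2002))/40)*(-71475) = (-32063 - (18 + 1092 - 40*2020)/40)*(-71475) = (-32063 - (18 + 1092 - 80800)/40)*(-71475) = (-32063 - 1/40*(-79690))*(-71475) = (-32063 + 7969/4)*(-71475) = -120283/4*(-71475) = 8597227425/4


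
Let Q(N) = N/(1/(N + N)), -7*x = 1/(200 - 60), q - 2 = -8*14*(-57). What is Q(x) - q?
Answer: -3066557199/480200 ≈ -6386.0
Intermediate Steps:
q = 6386 (q = 2 - 8*14*(-57) = 2 - 112*(-57) = 2 + 6384 = 6386)
x = -1/980 (x = -1/(7*(200 - 60)) = -⅐/140 = -⅐*1/140 = -1/980 ≈ -0.0010204)
Q(N) = 2*N² (Q(N) = N/(1/(2*N)) = N/((1/(2*N))) = N*(2*N) = 2*N²)
Q(x) - q = 2*(-1/980)² - 1*6386 = 2*(1/960400) - 6386 = 1/480200 - 6386 = -3066557199/480200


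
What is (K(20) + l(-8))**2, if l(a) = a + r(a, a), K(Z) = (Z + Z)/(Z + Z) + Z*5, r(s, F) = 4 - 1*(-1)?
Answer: 9604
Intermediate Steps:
r(s, F) = 5 (r(s, F) = 4 + 1 = 5)
K(Z) = 1 + 5*Z (K(Z) = (2*Z)/((2*Z)) + 5*Z = (2*Z)*(1/(2*Z)) + 5*Z = 1 + 5*Z)
l(a) = 5 + a (l(a) = a + 5 = 5 + a)
(K(20) + l(-8))**2 = ((1 + 5*20) + (5 - 8))**2 = ((1 + 100) - 3)**2 = (101 - 3)**2 = 98**2 = 9604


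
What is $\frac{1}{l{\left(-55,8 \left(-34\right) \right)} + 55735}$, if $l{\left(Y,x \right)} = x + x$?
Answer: $\frac{1}{55191} \approx 1.8119 \cdot 10^{-5}$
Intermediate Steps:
$l{\left(Y,x \right)} = 2 x$
$\frac{1}{l{\left(-55,8 \left(-34\right) \right)} + 55735} = \frac{1}{2 \cdot 8 \left(-34\right) + 55735} = \frac{1}{2 \left(-272\right) + 55735} = \frac{1}{-544 + 55735} = \frac{1}{55191}$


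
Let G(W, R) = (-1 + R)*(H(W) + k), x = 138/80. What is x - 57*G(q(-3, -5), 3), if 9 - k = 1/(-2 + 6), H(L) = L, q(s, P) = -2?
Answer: -30711/40 ≈ -767.78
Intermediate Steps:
x = 69/40 (x = 138*(1/80) = 69/40 ≈ 1.7250)
k = 35/4 (k = 9 - 1/(-2 + 6) = 9 - 1/4 = 9 - 1*¼ = 9 - ¼ = 35/4 ≈ 8.7500)
G(W, R) = (-1 + R)*(35/4 + W) (G(W, R) = (-1 + R)*(W + 35/4) = (-1 + R)*(35/4 + W))
x - 57*G(q(-3, -5), 3) = 69/40 - 57*(-35/4 - 1*(-2) + (35/4)*3 + 3*(-2)) = 69/40 - 57*(-35/4 + 2 + 105/4 - 6) = 69/40 - 57*27/2 = 69/40 - 1539/2 = -30711/40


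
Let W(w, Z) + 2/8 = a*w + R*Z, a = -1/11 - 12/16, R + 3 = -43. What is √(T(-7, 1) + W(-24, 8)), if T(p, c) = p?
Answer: I*√171853/22 ≈ 18.843*I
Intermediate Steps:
R = -46 (R = -3 - 43 = -46)
a = -37/44 (a = -1*1/11 - 12*1/16 = -1/11 - ¾ = -37/44 ≈ -0.84091)
W(w, Z) = -¼ - 46*Z - 37*w/44 (W(w, Z) = -¼ + (-37*w/44 - 46*Z) = -¼ + (-46*Z - 37*w/44) = -¼ - 46*Z - 37*w/44)
√(T(-7, 1) + W(-24, 8)) = √(-7 + (-¼ - 46*8 - 37/44*(-24))) = √(-7 + (-¼ - 368 + 222/11)) = √(-7 - 15315/44) = √(-15623/44) = I*√171853/22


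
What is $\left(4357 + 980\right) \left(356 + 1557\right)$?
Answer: $10209681$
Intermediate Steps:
$\left(4357 + 980\right) \left(356 + 1557\right) = 5337 \cdot 1913 = 10209681$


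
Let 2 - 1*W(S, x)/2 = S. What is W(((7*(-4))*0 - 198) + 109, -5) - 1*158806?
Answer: -158624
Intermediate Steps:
W(S, x) = 4 - 2*S
W(((7*(-4))*0 - 198) + 109, -5) - 1*158806 = (4 - 2*(((7*(-4))*0 - 198) + 109)) - 1*158806 = (4 - 2*((-28*0 - 198) + 109)) - 158806 = (4 - 2*((0 - 198) + 109)) - 158806 = (4 - 2*(-198 + 109)) - 158806 = (4 - 2*(-89)) - 158806 = (4 + 178) - 158806 = 182 - 158806 = -158624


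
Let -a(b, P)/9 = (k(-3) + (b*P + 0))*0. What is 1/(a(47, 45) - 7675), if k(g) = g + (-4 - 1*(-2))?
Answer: -1/7675 ≈ -0.00013029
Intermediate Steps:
k(g) = -2 + g (k(g) = g + (-4 + 2) = g - 2 = -2 + g)
a(b, P) = 0 (a(b, P) = -9*((-2 - 3) + (b*P + 0))*0 = -9*(-5 + (P*b + 0))*0 = -9*(-5 + P*b)*0 = -9*0 = 0)
1/(a(47, 45) - 7675) = 1/(0 - 7675) = 1/(-7675) = -1/7675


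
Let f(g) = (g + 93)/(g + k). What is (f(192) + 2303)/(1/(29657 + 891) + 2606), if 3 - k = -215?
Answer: 262300402/296721059 ≈ 0.88400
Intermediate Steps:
k = 218 (k = 3 - 1*(-215) = 3 + 215 = 218)
f(g) = (93 + g)/(218 + g) (f(g) = (g + 93)/(g + 218) = (93 + g)/(218 + g))
(f(192) + 2303)/(1/(29657 + 891) + 2606) = ((93 + 192)/(218 + 192) + 2303)/(1/(29657 + 891) + 2606) = (285/410 + 2303)/(1/30548 + 2606) = ((1/410)*285 + 2303)/(1/30548 + 2606) = (57/82 + 2303)/(79608089/30548) = (188903/82)*(30548/79608089) = 262300402/296721059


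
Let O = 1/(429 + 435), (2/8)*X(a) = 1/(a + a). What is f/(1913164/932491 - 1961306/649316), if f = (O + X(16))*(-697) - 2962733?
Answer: 387489473329605191615/126716874643152 ≈ 3.0579e+6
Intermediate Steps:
X(a) = 2/a (X(a) = 4/(a + a) = 4/((2*a)) = 4*(1/(2*a)) = 2/a)
O = 1/864 ≈ 0.0011574
f = -2559877285/864 (f = (1/864 + 2/16)*(-697) - 2962733 = (1/864 + 2*(1/16))*(-697) - 2962733 = (1/864 + ⅛)*(-697) - 2962733 = (109/864)*(-697) - 2962733 = -75973/864 - 2962733 = -2559877285/864 ≈ -2.9628e+6)
f/(1913164/932491 - 1961306/649316) = -2559877285/(864*(1913164/932491 - 1961306/649316)) = -2559877285/(864*(1913164*(1/932491) - 1961306*1/649316)) = -2559877285/(864*(1913164/932491 - 980653/324658)) = -2559877285/(864*(-293326098711/302740663078)) = -2559877285/864*(-302740663078/293326098711) = 387489473329605191615/126716874643152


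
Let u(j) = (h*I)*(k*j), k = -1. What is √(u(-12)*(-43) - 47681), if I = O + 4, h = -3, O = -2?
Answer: I*√44585 ≈ 211.15*I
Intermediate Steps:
I = 2 (I = -2 + 4 = 2)
u(j) = 6*j (u(j) = (-3*2)*(-j) = -(-6)*j = 6*j)
√(u(-12)*(-43) - 47681) = √((6*(-12))*(-43) - 47681) = √(-72*(-43) - 47681) = √(3096 - 47681) = √(-44585) = I*√44585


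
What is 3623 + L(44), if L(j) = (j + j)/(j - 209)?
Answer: 54337/15 ≈ 3622.5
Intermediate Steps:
L(j) = 2*j/(-209 + j) (L(j) = (2*j)/(-209 + j) = 2*j/(-209 + j))
3623 + L(44) = 3623 + 2*44/(-209 + 44) = 3623 + 2*44/(-165) = 3623 + 2*44*(-1/165) = 3623 - 8/15 = 54337/15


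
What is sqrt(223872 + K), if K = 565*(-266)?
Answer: sqrt(73582) ≈ 271.26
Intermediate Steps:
K = -150290
sqrt(223872 + K) = sqrt(223872 - 150290) = sqrt(73582)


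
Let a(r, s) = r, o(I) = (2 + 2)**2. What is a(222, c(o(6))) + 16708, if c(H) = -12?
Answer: 16930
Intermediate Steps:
o(I) = 16 (o(I) = 4**2 = 16)
a(222, c(o(6))) + 16708 = 222 + 16708 = 16930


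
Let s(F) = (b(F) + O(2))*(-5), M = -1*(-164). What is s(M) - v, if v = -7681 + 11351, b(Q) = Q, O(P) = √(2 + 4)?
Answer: -4490 - 5*√6 ≈ -4502.3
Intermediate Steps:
O(P) = √6
M = 164
v = 3670
s(F) = -5*F - 5*√6 (s(F) = (F + √6)*(-5) = -5*F - 5*√6)
s(M) - v = (-5*164 - 5*√6) - 1*3670 = (-820 - 5*√6) - 3670 = -4490 - 5*√6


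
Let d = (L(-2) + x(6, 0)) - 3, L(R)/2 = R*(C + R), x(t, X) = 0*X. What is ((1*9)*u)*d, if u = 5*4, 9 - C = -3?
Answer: -7740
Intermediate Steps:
C = 12 (C = 9 - 1*(-3) = 9 + 3 = 12)
x(t, X) = 0
u = 20
L(R) = 2*R*(12 + R) (L(R) = 2*(R*(12 + R)) = 2*R*(12 + R))
d = -43 (d = (2*(-2)*(12 - 2) + 0) - 3 = (2*(-2)*10 + 0) - 3 = (-40 + 0) - 3 = -40 - 3 = -43)
((1*9)*u)*d = ((1*9)*20)*(-43) = (9*20)*(-43) = 180*(-43) = -7740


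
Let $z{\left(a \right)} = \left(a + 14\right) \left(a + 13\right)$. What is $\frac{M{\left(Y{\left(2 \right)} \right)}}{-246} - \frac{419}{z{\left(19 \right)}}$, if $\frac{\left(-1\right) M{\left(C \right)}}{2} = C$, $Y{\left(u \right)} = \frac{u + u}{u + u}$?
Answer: $- \frac{5609}{14432} \approx -0.38865$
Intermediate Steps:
$z{\left(a \right)} = \left(13 + a\right) \left(14 + a\right)$ ($z{\left(a \right)} = \left(14 + a\right) \left(13 + a\right) = \left(13 + a\right) \left(14 + a\right)$)
$Y{\left(u \right)} = 1$ ($Y{\left(u \right)} = \frac{2 u}{2 u} = 2 u \frac{1}{2 u} = 1$)
$M{\left(C \right)} = - 2 C$
$\frac{M{\left(Y{\left(2 \right)} \right)}}{-246} - \frac{419}{z{\left(19 \right)}} = \frac{\left(-2\right) 1}{-246} - \frac{419}{182 + 19^{2} + 27 \cdot 19} = \left(-2\right) \left(- \frac{1}{246}\right) - \frac{419}{182 + 361 + 513} = \frac{1}{123} - \frac{419}{1056} = - \frac{5609}{14432}$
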